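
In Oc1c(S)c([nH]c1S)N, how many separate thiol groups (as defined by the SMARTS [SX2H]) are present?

[SX2H] is the SMARTS for a thiol: an aliphatic sulfur with two connections, one being H.
The molecule carries 2 separate instances of a thiol (-SH) meeting every constraint; each maps to a distinct set of atoms, giving 2 matches.

2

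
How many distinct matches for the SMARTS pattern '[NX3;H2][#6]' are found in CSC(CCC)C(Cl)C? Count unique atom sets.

0

[NX3;H2][#6] is the SMARTS for a primary amine: a trivalent nitrogen with two H attached to carbon.
No fragment in the molecule satisfies every constraint, giving 0 matches.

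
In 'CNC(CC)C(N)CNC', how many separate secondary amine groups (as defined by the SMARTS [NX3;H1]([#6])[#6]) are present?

[NX3;H1]([#6])[#6] is the SMARTS for a secondary amine: a trivalent nitrogen with one H, bonded to two carbons.
The molecule carries 2 separate instances of an N-methylamino group (-NHCH3) meeting every constraint; each maps to a distinct set of atoms, giving 2 matches.

2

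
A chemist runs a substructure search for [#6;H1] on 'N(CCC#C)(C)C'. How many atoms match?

The query [#6;H1] means: any carbon bearing exactly one hydrogen.
Check the 7 heavy atoms by environment: 2× C (H2) → no; 1× C (H0) → no; 1× C (H1) → match; 1× N (H0) → no; 2× C (H3) → no.
That gives 1 matching atom.

1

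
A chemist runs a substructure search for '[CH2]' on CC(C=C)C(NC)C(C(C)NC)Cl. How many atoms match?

The query [CH2] means: aliphatic carbon with exactly two hydrogens.
Check the 13 heavy atoms by environment: 4× C (H3) → no; 5× C (H1) → no; 1× C (H2) → match; 2× N (H1) → no; 1× Cl (H0) → no.
That gives 1 matching atom.

1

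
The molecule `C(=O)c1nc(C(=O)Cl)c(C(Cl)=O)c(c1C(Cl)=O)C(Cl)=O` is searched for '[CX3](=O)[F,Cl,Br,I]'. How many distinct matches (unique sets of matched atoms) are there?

[CX3](=O)[F,Cl,Br,I] is the SMARTS for an acyl halide: a carbonyl carbon bonded to a halogen.
The molecule carries 4 separate instances of an acyl chloride (-C(=O)Cl) meeting every constraint; each maps to a distinct set of atoms, giving 4 matches.

4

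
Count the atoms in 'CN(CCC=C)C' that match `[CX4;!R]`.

The query [CX4;!R] means: aliphatic carbon with four total connections, not in a ring.
Check the 7 heavy atoms by environment: 4× C (X4, acyclic) → match; 2× C (X3, acyclic) → no; 1× N (X3, acyclic) → no.
That gives 4 matching atoms.

4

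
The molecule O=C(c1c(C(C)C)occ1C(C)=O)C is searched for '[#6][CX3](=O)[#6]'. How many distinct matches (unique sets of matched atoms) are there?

2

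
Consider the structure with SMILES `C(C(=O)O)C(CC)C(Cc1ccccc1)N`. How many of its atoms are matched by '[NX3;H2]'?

1

The query [NX3;H2] means: aliphatic N with 3 total connections, two of them H — an -NH2 nitrogen (amine or amide).
Check the 16 heavy atoms by environment: 3× C (H2, X4) → no; 2× C (H1, X4) → no; 1× c (aromatic, H0, X3) → no; 5× c (aromatic, H1, X3) → no; 1× C (H0, X3) → no; 1× O (H0, X1) → no; 1× O (H1, X2) → no; 1× N (H2, X3) → match; 1× C (H3, X4) → no.
That gives 1 matching atom.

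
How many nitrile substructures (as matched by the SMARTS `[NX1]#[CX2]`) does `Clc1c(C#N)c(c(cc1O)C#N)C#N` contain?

3

[NX1]#[CX2] is the SMARTS for a nitrile: a nitrogen triple-bonded to a two-connected carbon.
The molecule carries 3 separate instances of a nitrile (-C#N) meeting every constraint; each maps to a distinct set of atoms, giving 3 matches.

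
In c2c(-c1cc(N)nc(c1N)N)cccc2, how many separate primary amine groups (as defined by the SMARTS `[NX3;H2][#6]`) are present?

3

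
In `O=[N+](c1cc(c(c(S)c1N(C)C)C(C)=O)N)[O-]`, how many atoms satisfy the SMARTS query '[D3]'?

8

The query [D3] means: atom with exactly three heavy-atom neighbours.
Check the 17 heavy atoms by environment: 5× c (aromatic, D3) → match; 1× c (aromatic, D2) → no; 1× S (D1) → no; 1× N (D1) → no; 1× N (charge +1, D3) → match; 1× O (charge -1, D1) → no; 2× O (D1) → no; 1× C (D3) → match; 3× C (D1) → no; 1× N (D3) → match.
Summing the matching environments: 5 + 1 + 1 + 1 = 8 matching atoms.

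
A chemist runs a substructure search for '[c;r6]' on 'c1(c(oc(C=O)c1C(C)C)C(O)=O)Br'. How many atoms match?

The query [c;r6] means: aromatic carbon that belongs to a six-membered ring.
Check the 14 heavy atoms by environment: 1× o (aromatic, in 5-ring) → no; 4× c (aromatic, in 5-ring) → no; 5× C (acyclic) → no; 3× O (acyclic) → no; 1× Br (acyclic) → no.
No environment satisfies the query, so 0 matching atoms.

0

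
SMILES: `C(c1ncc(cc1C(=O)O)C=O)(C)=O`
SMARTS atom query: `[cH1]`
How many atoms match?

The query [cH1] means: aromatic carbon bearing exactly one hydrogen.
Check the 14 heavy atoms by environment: 1× n (aromatic, H0) → no; 3× c (aromatic, H0) → no; 2× c (aromatic, H1) → match; 2× C (H0) → no; 3× O (H0) → no; 1× C (H3) → no; 1× O (H1) → no; 1× C (H1) → no.
That gives 2 matching atoms.

2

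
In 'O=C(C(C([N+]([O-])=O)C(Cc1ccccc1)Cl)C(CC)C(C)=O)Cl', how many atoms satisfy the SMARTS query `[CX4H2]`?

The query [CX4H2] means: sp3 carbon (X4) with exactly two hydrogens.
Check the 23 heavy atoms by environment: 2× C (H2, X4) → match; 4× C (H1, X4) → no; 2× C (H3, X4) → no; 2× C (H0, X3) → no; 3× O (H0, X1) → no; 2× Cl (H0, X1) → no; 1× c (aromatic, H0, X3) → no; 5× c (aromatic, H1, X3) → no; 1× N (charge +1, H0, X3) → no; 1× O (charge -1, H0, X1) → no.
That gives 2 matching atoms.

2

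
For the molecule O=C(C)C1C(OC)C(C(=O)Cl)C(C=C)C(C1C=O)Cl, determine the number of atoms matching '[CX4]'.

8

The query [CX4] means: C with X4: aliphatic carbon with exactly 4 total connections (bonds + H).
Check the 19 heavy atoms by environment: 8× C (X4) → match; 5× C (X3) → no; 3× O (X1) → no; 1× O (X2) → no; 2× Cl (X1) → no.
That gives 8 matching atoms.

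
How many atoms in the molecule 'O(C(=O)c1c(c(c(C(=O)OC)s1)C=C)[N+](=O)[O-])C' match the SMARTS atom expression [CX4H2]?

0

The query [CX4H2] means: sp3 carbon (X4) with exactly two hydrogens.
Check the 18 heavy atoms by environment: 1× s (aromatic, H0, X2) → no; 4× c (aromatic, H0, X3) → no; 2× C (H0, X3) → no; 3× O (H0, X1) → no; 2× O (H0, X2) → no; 2× C (H3, X4) → no; 1× C (H1, X3) → no; 1× C (H2, X3) → no; 1× N (charge +1, H0, X3) → no; 1× O (charge -1, H0, X1) → no.
No environment satisfies the query, so 0 matching atoms.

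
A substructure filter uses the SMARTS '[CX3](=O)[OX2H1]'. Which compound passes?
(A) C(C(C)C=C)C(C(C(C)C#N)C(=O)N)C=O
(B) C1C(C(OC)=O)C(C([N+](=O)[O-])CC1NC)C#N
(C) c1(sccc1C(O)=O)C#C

C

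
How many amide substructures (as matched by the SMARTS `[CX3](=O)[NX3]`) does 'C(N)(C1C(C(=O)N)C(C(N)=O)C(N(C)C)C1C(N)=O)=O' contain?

4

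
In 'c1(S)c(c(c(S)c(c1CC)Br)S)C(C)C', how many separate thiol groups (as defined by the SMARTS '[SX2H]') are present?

3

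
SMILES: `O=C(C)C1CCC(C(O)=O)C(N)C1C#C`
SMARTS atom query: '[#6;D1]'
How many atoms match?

2

Check the 15 heavy atoms by environment: 3× C (D2) → no; 6× C (D3) → no; 2× C (D1) → match; 3× O (D1) → no; 1× N (D1) → no.
That gives 2 matching atoms.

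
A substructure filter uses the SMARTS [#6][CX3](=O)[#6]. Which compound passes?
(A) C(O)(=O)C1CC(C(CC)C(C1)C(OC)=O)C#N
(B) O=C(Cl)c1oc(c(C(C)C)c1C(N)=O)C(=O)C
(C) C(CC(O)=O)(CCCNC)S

B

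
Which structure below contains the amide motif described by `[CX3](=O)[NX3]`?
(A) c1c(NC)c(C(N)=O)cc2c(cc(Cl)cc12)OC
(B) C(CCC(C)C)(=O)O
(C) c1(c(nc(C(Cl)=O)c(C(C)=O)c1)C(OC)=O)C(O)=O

[CX3](=O)[NX3] describes a carbonyl carbon bonded to a trivalent nitrogen (an amide).
(A) contains a primary amide (-C(=O)NH2), which satisfies every atom and bond constraint.
(B) has a carboxylic acid group (-C(=O)OH) but the carbonyl is bonded to O, not to an NX3 nitrogen.
(C) has a methyl-ester group (-C(=O)OCH3) but the carbonyl is bonded to O, not to an NX3 nitrogen.
So the answer is (A).

A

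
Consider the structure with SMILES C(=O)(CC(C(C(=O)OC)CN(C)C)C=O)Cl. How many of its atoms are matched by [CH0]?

2

Check the 16 heavy atoms by environment: 2× C (H2) → no; 3× C (H1) → no; 2× C (H0) → match; 4× O (H0) → no; 1× Cl (H0) → no; 1× N (H0) → no; 3× C (H3) → no.
That gives 2 matching atoms.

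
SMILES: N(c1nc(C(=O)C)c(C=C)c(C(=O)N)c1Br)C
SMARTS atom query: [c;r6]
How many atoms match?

Check the 17 heavy atoms by environment: 1× n (aromatic, in 6-ring) → no; 5× c (aromatic, in 6-ring) → match; 6× C (acyclic) → no; 2× O (acyclic) → no; 2× N (acyclic) → no; 1× Br (acyclic) → no.
That gives 5 matching atoms.

5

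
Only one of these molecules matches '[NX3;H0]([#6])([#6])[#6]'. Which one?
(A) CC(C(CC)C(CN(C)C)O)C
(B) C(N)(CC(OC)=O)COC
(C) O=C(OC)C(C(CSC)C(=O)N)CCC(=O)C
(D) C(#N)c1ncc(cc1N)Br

A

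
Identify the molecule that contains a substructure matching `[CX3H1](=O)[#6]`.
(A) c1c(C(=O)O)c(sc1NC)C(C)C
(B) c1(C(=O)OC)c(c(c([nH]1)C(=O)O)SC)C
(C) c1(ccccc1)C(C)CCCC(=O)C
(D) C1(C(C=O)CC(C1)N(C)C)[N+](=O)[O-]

D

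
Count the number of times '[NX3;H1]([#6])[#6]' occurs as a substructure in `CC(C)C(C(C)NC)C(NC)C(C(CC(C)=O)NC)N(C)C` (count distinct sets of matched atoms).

[NX3;H1]([#6])[#6] is the SMARTS for a secondary amine: a trivalent nitrogen with one H, bonded to two carbons.
The molecule carries 3 separate instances of an N-methylamino group (-NHCH3) meeting every constraint; each maps to a distinct set of atoms, giving 3 matches.

3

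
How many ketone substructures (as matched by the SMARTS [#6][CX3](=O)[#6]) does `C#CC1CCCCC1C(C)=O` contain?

[#6][CX3](=O)[#6] is the SMARTS for a ketone: a carbonyl carbon (no H) flanked by two carbons.
Exactly one fragment in the molecule meets all constraints, giving 1 match.

1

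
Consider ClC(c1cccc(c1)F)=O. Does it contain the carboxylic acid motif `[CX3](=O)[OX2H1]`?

The pattern [CX3](=O)[OX2H1] describes an sp2 carbon double-bonded to O and single-bonded to an -OH oxygen — a carboxylic acid.
The closest candidate here is an acyl chloride (-C(=O)Cl), but the carbonyl is bonded to Cl, not to an -OH oxygen. No other fragment satisfies the full query, so there is no match.

No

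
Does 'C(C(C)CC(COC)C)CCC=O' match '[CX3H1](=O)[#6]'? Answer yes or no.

The pattern [CX3H1](=O)[#6] describes an sp2 carbon with one H, double-bonded to O and single-bonded to carbon — an aldehyde.
The molecule carries an aldehyde (-CHO), whose atoms satisfy every constraint of the query, so the pattern matches.

Yes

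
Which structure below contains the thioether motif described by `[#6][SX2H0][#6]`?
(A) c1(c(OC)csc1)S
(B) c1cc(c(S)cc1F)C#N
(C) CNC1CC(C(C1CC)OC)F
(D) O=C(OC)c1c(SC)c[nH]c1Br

[#6][SX2H0][#6] describes an aliphatic sulfur bridging two carbons with no H on the sulfur (a thioether).
(A) has a thiol (-SH) but the sulfur has H1, not H0 bridging two carbons.
(B) has a thiol (-SH) but the sulfur has H1, not H0 bridging two carbons.
(C) has a methoxy ether (-OCH3) but the bridging atom is O, not S.
(D) contains a methylthio ether (-SCH3), which satisfies every atom and bond constraint.
So the answer is (D).

D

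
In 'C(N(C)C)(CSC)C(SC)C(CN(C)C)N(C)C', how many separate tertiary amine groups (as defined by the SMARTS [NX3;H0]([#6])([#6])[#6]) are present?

[NX3;H0]([#6])([#6])[#6] is the SMARTS for a tertiary amine: a trivalent nitrogen with no H, bonded to three carbons.
The molecule carries 3 separate instances of a dimethylamino group (-N(CH3)2) meeting every constraint; each maps to a distinct set of atoms, giving 3 matches.

3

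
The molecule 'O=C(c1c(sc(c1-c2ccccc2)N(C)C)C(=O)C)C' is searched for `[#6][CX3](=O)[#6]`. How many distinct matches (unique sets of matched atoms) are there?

2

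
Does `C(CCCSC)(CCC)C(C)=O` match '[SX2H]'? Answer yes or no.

No

The pattern [SX2H] describes an aliphatic sulfur with two connections, one being H — a thiol.
The closest candidate here is a methylthio ether (-SCH3), but the sulfur has H0 (bonded to two carbons), not H1. No other fragment satisfies the full query, so there is no match.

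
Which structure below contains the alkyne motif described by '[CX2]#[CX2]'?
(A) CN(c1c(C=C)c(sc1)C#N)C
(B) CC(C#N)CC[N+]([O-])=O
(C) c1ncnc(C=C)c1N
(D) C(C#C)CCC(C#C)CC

[CX2]#[CX2] describes a carbon-carbon triple bond (an alkyne).
(A) has a vinyl group (-CH=CH2) but the C=C is a double bond; both carbons are CX3, not CX2.
(B) has a nitrile (-C#N) but the triple bond is C#N, not C#C.
(C) has a vinyl group (-CH=CH2) but the C=C is a double bond; both carbons are CX3, not CX2.
(D) contains an ethynyl group (-C#CH), which satisfies every atom and bond constraint.
So the answer is (D).

D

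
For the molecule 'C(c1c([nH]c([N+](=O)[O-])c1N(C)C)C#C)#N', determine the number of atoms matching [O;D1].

2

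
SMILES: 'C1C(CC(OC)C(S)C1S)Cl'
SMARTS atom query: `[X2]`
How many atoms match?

The query [X2] means: any atom with exactly two total connections (bonds + H).
Check the 11 heavy atoms by environment: 7× C (X4) → no; 2× S (X2) → match; 1× O (X2) → match; 1× Cl (X1) → no.
Summing the matching environments: 2 + 1 = 3 matching atoms.

3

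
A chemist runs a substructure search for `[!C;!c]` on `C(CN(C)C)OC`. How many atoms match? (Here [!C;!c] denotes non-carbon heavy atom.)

The query [!C;!c] means: neither aliphatic nor aromatic carbon — same as [!#6].
Check the 7 heavy atoms by environment: 5× C → no; 1× N → match; 1× O → match.
Summing the matching environments: 1 + 1 = 2 matching atoms.

2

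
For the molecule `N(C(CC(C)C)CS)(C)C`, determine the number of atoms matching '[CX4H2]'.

2

The query [CX4H2] means: sp3 carbon (X4) with exactly two hydrogens.
Check the 10 heavy atoms by environment: 2× C (H2, X4) → match; 2× C (H1, X4) → no; 4× C (H3, X4) → no; 1× S (H1, X2) → no; 1× N (H0, X3) → no.
That gives 2 matching atoms.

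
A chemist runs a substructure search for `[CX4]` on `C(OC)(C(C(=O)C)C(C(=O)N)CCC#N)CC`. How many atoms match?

The query [CX4] means: C with X4: aliphatic carbon with exactly 4 total connections (bonds + H).
Check the 17 heavy atoms by environment: 9× C (X4) → match; 2× C (X3) → no; 2× O (X1) → no; 1× N (X3) → no; 1× O (X2) → no; 1× C (X2) → no; 1× N (X1) → no.
That gives 9 matching atoms.

9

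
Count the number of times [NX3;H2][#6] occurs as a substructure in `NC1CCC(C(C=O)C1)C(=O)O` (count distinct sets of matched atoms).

1

[NX3;H2][#6] is the SMARTS for a primary amine: a trivalent nitrogen with two H attached to carbon.
Exactly one fragment in the molecule meets all constraints, giving 1 match.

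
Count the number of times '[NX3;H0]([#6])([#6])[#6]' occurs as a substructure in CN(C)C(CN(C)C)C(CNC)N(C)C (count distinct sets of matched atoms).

[NX3;H0]([#6])([#6])[#6] is the SMARTS for a tertiary amine: a trivalent nitrogen with no H, bonded to three carbons.
The molecule carries 3 separate instances of a dimethylamino group (-N(CH3)2) meeting every constraint; each maps to a distinct set of atoms, giving 3 matches.

3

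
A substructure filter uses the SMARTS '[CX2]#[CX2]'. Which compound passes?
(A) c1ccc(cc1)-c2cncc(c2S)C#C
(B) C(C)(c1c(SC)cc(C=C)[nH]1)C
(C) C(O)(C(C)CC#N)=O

A

[CX2]#[CX2] describes a carbon-carbon triple bond (an alkyne).
(A) contains an ethynyl group (-C#CH), which satisfies every atom and bond constraint.
(B) has a vinyl group (-CH=CH2) but the C=C is a double bond; both carbons are CX3, not CX2.
(C) has a nitrile (-C#N) but the triple bond is C#N, not C#C.
So the answer is (A).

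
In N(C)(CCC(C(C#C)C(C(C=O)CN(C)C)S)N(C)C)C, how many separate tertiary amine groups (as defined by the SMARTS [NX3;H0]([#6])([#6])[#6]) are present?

[NX3;H0]([#6])([#6])[#6] is the SMARTS for a tertiary amine: a trivalent nitrogen with no H, bonded to three carbons.
The molecule carries 3 separate instances of a dimethylamino group (-N(CH3)2) meeting every constraint; each maps to a distinct set of atoms, giving 3 matches.

3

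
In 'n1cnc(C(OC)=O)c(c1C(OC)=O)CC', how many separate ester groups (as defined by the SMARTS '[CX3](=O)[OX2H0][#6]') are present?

2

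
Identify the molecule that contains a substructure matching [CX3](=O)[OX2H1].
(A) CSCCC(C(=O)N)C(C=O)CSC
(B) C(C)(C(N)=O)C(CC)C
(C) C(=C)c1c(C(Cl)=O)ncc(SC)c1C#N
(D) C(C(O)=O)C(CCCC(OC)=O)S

D

[CX3](=O)[OX2H1] describes an sp2 carbon double-bonded to O and single-bonded to an -OH oxygen (a carboxylic acid).
(A) has an aldehyde (-CHO) but there is no singly-bonded oxygen on the carbonyl carbon.
(B) has a primary amide (-C(=O)NH2) but the carbonyl is bonded to N, not to an -OH oxygen.
(C) has an acyl chloride (-C(=O)Cl) but the carbonyl is bonded to Cl, not to an -OH oxygen.
(D) contains a carboxylic acid group (-C(=O)OH), which satisfies every atom and bond constraint.
So the answer is (D).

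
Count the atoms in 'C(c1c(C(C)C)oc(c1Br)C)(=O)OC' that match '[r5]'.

The query [r5] means: r5 matches atoms in a five-membered ring.
Check the 14 heavy atoms by environment: 1× o (aromatic, in 5-ring) → match; 4× c (aromatic, in 5-ring) → match; 6× C (acyclic) → no; 2× O (acyclic) → no; 1× Br (acyclic) → no.
Summing the matching environments: 1 + 4 = 5 matching atoms.

5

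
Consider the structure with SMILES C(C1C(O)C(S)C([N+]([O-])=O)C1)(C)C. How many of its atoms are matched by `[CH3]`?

2

The query [CH3] means: aliphatic carbon with exactly three hydrogens.
Check the 13 heavy atoms by environment: 5× C (H1) → no; 1× C (H2) → no; 2× C (H3) → match; 1× N (charge +1, H0) → no; 1× O (charge -1, H0) → no; 1× O (H0) → no; 1× S (H1) → no; 1× O (H1) → no.
That gives 2 matching atoms.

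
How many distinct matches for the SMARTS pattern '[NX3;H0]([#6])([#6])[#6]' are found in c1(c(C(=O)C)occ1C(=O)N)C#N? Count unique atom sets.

0

[NX3;H0]([#6])([#6])[#6] is the SMARTS for a tertiary amine: a trivalent nitrogen with no H, bonded to three carbons.
The molecule has a primary amide (-C(=O)NH2), but the amide nitrogen has H2 and only one carbon neighbour; nothing else fits, so there are 0 matches.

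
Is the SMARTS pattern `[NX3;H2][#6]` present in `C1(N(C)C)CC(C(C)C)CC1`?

No

The pattern [NX3;H2][#6] describes a trivalent nitrogen with two H attached to carbon — a primary amine.
The closest candidate here is a dimethylamino group (-N(CH3)2), but the nitrogen has H0, not H2. No other fragment satisfies the full query, so there is no match.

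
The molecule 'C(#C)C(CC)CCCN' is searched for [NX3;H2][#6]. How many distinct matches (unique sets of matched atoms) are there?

[NX3;H2][#6] is the SMARTS for a primary amine: a trivalent nitrogen with two H attached to carbon.
Exactly one fragment in the molecule meets all constraints, giving 1 match.

1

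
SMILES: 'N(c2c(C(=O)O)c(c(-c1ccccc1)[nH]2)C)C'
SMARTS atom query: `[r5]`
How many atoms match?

5

The query [r5] means: r5 matches atoms in a five-membered ring.
Check the 17 heavy atoms by environment: 1× n (aromatic, in 5-ring) → match; 4× c (aromatic, in 5-ring) → match; 3× C (acyclic) → no; 6× c (aromatic, in 6-ring) → no; 2× O (acyclic) → no; 1× N (acyclic) → no.
Summing the matching environments: 1 + 4 = 5 matching atoms.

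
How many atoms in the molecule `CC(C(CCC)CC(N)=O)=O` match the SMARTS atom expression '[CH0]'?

2

The query [CH0] means: aliphatic carbon with no attached hydrogen.
Check the 11 heavy atoms by environment: 3× C (H2) → no; 1× C (H1) → no; 2× C (H0) → match; 2× O (H0) → no; 2× C (H3) → no; 1× N (H2) → no.
That gives 2 matching atoms.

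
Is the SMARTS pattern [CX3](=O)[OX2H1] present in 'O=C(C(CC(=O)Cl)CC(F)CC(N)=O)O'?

The pattern [CX3](=O)[OX2H1] describes an sp2 carbon double-bonded to O and single-bonded to an -OH oxygen — a carboxylic acid.
The molecule carries a carboxylic acid group (-C(=O)OH), whose atoms satisfy every constraint of the query, so the pattern matches.

Yes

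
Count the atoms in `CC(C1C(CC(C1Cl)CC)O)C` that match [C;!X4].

The query [C;!X4] means: aliphatic carbon that does not have four total connections.
Check the 12 heavy atoms by environment: 10× C (X4) → no; 1× O (X2) → no; 1× Cl (X1) → no.
No environment satisfies the query, so 0 matching atoms.

0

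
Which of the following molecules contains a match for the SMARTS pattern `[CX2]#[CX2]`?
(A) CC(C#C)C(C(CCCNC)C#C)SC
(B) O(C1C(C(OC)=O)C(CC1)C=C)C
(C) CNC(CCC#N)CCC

A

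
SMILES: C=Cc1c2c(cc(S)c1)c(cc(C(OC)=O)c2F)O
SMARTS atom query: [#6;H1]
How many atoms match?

The query [#6;H1] means: any carbon bearing exactly one hydrogen.
Check the 19 heavy atoms by environment: 7× c (aromatic, H0) → no; 3× c (aromatic, H1) → match; 1× S (H1) → no; 1× C (H0) → no; 2× O (H0) → no; 1× C (H3) → no; 1× O (H1) → no; 1× F (H0) → no; 1× C (H1) → match; 1× C (H2) → no.
Summing the matching environments: 3 + 1 = 4 matching atoms.

4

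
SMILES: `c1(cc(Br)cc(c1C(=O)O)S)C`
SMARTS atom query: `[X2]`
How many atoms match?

The query [X2] means: any atom with exactly two total connections (bonds + H).
Check the 12 heavy atoms by environment: 6× c (aromatic, X3) → no; 1× C (X3) → no; 1× O (X1) → no; 1× O (X2) → match; 1× Br (X1) → no; 1× S (X2) → match; 1× C (X4) → no.
Summing the matching environments: 1 + 1 = 2 matching atoms.

2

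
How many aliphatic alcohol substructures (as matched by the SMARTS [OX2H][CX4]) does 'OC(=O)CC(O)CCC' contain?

1

[OX2H][CX4] is the SMARTS for an aliphatic alcohol: a hydroxyl oxygen bound to an sp3 (X4) carbon.
Exactly one fragment in the molecule meets all constraints, giving 1 match.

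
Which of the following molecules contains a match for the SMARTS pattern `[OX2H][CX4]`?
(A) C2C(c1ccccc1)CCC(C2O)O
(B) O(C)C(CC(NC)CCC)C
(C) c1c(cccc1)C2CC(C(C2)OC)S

A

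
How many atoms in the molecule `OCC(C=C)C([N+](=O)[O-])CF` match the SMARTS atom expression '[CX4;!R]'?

The query [CX4;!R] means: aliphatic carbon with four total connections, not in a ring.
Check the 11 heavy atoms by environment: 4× C (X4, acyclic) → match; 1× N (charge +1, X3, acyclic) → no; 1× O (charge -1, X1, acyclic) → no; 1× O (X1, acyclic) → no; 2× C (X3, acyclic) → no; 1× F (X1, acyclic) → no; 1× O (X2, acyclic) → no.
That gives 4 matching atoms.

4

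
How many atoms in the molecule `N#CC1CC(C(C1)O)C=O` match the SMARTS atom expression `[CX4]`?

5

The query [CX4] means: C with X4: aliphatic carbon with exactly 4 total connections (bonds + H).
Check the 10 heavy atoms by environment: 5× C (X4) → match; 1× C (X2) → no; 1× N (X1) → no; 1× C (X3) → no; 1× O (X1) → no; 1× O (X2) → no.
That gives 5 matching atoms.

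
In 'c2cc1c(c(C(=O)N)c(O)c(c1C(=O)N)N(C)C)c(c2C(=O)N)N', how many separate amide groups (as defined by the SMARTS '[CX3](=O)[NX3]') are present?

3

[CX3](=O)[NX3] is the SMARTS for an amide: a carbonyl carbon bonded to a trivalent nitrogen.
The molecule carries 3 separate instances of a primary amide (-C(=O)NH2) meeting every constraint; each maps to a distinct set of atoms, giving 3 matches.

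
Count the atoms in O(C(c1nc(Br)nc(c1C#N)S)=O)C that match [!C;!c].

7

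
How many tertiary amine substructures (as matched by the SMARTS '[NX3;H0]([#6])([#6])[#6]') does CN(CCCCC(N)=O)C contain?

1

[NX3;H0]([#6])([#6])[#6] is the SMARTS for a tertiary amine: a trivalent nitrogen with no H, bonded to three carbons.
Exactly one fragment in the molecule meets all constraints, giving 1 match.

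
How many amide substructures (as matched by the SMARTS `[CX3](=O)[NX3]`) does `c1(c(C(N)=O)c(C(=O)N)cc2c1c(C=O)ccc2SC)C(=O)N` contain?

3

[CX3](=O)[NX3] is the SMARTS for an amide: a carbonyl carbon bonded to a trivalent nitrogen.
The molecule carries 3 separate instances of a primary amide (-C(=O)NH2) meeting every constraint; each maps to a distinct set of atoms, giving 3 matches.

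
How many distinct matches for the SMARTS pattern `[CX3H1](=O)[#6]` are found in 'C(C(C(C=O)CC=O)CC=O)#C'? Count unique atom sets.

3

[CX3H1](=O)[#6] is the SMARTS for an aldehyde: an sp2 carbon with one H, double-bonded to O and single-bonded to carbon.
The molecule carries 3 separate instances of an aldehyde (-CHO) meeting every constraint; each maps to a distinct set of atoms, giving 3 matches.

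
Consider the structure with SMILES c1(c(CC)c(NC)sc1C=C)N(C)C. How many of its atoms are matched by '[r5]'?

5

Check the 14 heavy atoms by environment: 1× s (aromatic, in 5-ring) → match; 4× c (aromatic, in 5-ring) → match; 2× N (acyclic) → no; 7× C (acyclic) → no.
Summing the matching environments: 1 + 4 = 5 matching atoms.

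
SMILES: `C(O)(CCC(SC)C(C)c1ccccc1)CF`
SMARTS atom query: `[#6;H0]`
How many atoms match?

Check the 17 heavy atoms by environment: 3× C (H2) → no; 3× C (H1) → no; 2× C (H3) → no; 1× c (aromatic, H0) → match; 5× c (aromatic, H1) → no; 1× S (H0) → no; 1× F (H0) → no; 1× O (H1) → no.
That gives 1 matching atom.

1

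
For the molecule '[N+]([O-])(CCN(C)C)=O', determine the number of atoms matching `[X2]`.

0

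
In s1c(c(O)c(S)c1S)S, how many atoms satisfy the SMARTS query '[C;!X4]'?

0

The query [C;!X4] means: aliphatic carbon that does not have four total connections.
Check the 9 heavy atoms by environment: 1× s (aromatic, X2) → no; 4× c (aromatic, X3) → no; 3× S (X2) → no; 1× O (X2) → no.
No environment satisfies the query, so 0 matching atoms.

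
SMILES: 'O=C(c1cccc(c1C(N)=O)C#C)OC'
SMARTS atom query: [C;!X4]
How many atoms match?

The query [C;!X4] means: aliphatic carbon that does not have four total connections.
Check the 15 heavy atoms by environment: 6× c (aromatic, X3) → no; 2× C (X3) → match; 2× O (X1) → no; 1× N (X3) → no; 1× O (X2) → no; 1× C (X4) → no; 2× C (X2) → match.
Summing the matching environments: 2 + 2 = 4 matching atoms.

4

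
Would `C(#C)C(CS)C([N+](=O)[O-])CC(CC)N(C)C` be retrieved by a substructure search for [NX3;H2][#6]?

No

The pattern [NX3;H2][#6] describes a trivalent nitrogen with two H attached to carbon — a primary amine.
The closest candidate here is a dimethylamino group (-N(CH3)2), but the nitrogen has H0, not H2. No other fragment satisfies the full query, so there is no match.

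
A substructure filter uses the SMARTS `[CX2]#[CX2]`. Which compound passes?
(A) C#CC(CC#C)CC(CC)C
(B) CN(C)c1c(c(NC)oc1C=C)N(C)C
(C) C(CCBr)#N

[CX2]#[CX2] describes a carbon-carbon triple bond (an alkyne).
(A) contains an ethynyl group (-C#CH), which satisfies every atom and bond constraint.
(B) has a vinyl group (-CH=CH2) but the C=C is a double bond; both carbons are CX3, not CX2.
(C) has a nitrile (-C#N) but the triple bond is C#N, not C#C.
So the answer is (A).

A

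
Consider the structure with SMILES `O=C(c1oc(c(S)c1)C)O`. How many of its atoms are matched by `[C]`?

2

The query [C] means: uppercase C matches aliphatic (non-aromatic) carbon only.
Check the 10 heavy atoms by environment: 1× o (aromatic) → no; 4× c (aromatic) → no; 2× C → match; 2× O → no; 1× S → no.
That gives 2 matching atoms.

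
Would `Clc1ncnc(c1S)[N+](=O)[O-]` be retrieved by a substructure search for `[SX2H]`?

The pattern [SX2H] describes an aliphatic sulfur with two connections, one being H — a thiol.
The molecule carries a thiol (-SH), whose atoms satisfy every constraint of the query, so the pattern matches.

Yes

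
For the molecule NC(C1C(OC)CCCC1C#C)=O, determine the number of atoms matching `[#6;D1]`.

The query [#6;D1] means: carbon bonded to exactly one heavy atom.
Check the 13 heavy atoms by environment: 4× C (D2) → no; 4× C (D3) → no; 1× O (D2) → no; 2× C (D1) → match; 1× O (D1) → no; 1× N (D1) → no.
That gives 2 matching atoms.

2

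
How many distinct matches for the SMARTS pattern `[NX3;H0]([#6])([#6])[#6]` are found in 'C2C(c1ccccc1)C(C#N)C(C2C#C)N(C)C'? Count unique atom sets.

1

[NX3;H0]([#6])([#6])[#6] is the SMARTS for a tertiary amine: a trivalent nitrogen with no H, bonded to three carbons.
Exactly one fragment in the molecule meets all constraints, giving 1 match.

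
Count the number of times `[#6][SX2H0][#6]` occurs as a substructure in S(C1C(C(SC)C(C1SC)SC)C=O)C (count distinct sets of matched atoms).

[#6][SX2H0][#6] is the SMARTS for a thioether: an aliphatic sulfur bridging two carbons with no H on the sulfur.
The molecule carries 4 separate instances of a methylthio ether (-SCH3) meeting every constraint; each maps to a distinct set of atoms, giving 4 matches.

4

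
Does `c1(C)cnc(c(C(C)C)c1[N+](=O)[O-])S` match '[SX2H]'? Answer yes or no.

Yes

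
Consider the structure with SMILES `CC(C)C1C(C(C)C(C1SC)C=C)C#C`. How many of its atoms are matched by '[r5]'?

5

The query [r5] means: r5 matches atoms in a five-membered ring.
Check the 15 heavy atoms by environment: 5× C (in 5-ring) → match; 9× C (acyclic) → no; 1× S (acyclic) → no.
That gives 5 matching atoms.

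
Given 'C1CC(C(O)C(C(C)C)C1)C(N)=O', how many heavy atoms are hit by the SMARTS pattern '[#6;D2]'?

The query [#6;D2] means: any carbon bonded to exactly two heavy atoms.
Check the 13 heavy atoms by environment: 5× C (D3) → no; 3× C (D2) → match; 2× O (D1) → no; 1× N (D1) → no; 2× C (D1) → no.
That gives 3 matching atoms.

3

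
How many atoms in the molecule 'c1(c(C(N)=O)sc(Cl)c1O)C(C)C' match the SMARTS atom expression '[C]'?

4

The query [C] means: uppercase C matches aliphatic (non-aromatic) carbon only.
Check the 13 heavy atoms by environment: 1× s (aromatic) → no; 4× c (aromatic) → no; 4× C → match; 2× O → no; 1× N → no; 1× Cl → no.
That gives 4 matching atoms.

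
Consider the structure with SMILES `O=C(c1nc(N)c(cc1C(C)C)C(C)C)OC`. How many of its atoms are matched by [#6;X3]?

6

Check the 17 heavy atoms by environment: 1× n (aromatic, X2) → no; 5× c (aromatic, X3) → match; 1× N (X3) → no; 7× C (X4) → no; 1× C (X3) → match; 1× O (X1) → no; 1× O (X2) → no.
Summing the matching environments: 5 + 1 = 6 matching atoms.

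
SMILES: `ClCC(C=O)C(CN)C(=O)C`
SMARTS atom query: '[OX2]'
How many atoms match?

Check the 11 heavy atoms by environment: 5× C (X4) → no; 2× C (X3) → no; 2× O (X1) → no; 1× Cl (X1) → no; 1× N (X3) → no.
No environment satisfies the query, so 0 matching atoms.

0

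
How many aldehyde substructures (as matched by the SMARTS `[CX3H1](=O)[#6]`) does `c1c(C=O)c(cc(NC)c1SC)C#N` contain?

[CX3H1](=O)[#6] is the SMARTS for an aldehyde: an sp2 carbon with one H, double-bonded to O and single-bonded to carbon.
Exactly one fragment in the molecule meets all constraints, giving 1 match.

1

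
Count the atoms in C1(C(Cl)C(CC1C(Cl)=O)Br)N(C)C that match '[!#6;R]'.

The query [!#6;R] means: non-carbon atom that is part of a ring.
Check the 13 heavy atoms by environment: 5× C (in 5-ring) → no; 2× Cl (acyclic) → no; 3× C (acyclic) → no; 1× O (acyclic) → no; 1× Br (acyclic) → no; 1× N (acyclic) → no.
No environment satisfies the query, so 0 matching atoms.

0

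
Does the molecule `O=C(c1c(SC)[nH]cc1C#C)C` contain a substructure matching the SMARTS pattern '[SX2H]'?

No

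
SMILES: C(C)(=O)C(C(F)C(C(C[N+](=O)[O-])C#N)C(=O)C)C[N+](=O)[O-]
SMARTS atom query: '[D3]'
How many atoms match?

8

The query [D3] means: atom with exactly three heavy-atom neighbours.
Check the 21 heavy atoms by environment: 3× C (D2) → no; 6× C (D3) → match; 2× N (charge +1, D3) → match; 2× O (charge -1, D1) → no; 4× O (D1) → no; 1× F (D1) → no; 1× N (D1) → no; 2× C (D1) → no.
Summing the matching environments: 6 + 2 = 8 matching atoms.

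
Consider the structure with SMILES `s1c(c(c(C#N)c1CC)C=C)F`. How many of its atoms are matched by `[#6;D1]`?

2

The query [#6;D1] means: carbon bonded to exactly one heavy atom.
Check the 12 heavy atoms by environment: 1× s (aromatic, D2) → no; 4× c (aromatic, D3) → no; 1× F (D1) → no; 3× C (D2) → no; 2× C (D1) → match; 1× N (D1) → no.
That gives 2 matching atoms.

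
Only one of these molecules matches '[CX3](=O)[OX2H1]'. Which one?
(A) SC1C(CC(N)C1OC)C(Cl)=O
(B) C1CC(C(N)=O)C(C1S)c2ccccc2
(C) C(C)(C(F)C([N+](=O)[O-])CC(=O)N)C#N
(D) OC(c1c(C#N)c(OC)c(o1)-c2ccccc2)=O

D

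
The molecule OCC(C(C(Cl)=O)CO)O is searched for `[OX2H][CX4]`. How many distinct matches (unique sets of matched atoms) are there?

3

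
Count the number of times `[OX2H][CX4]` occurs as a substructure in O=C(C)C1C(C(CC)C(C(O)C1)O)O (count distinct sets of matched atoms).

3

[OX2H][CX4] is the SMARTS for an aliphatic alcohol: a hydroxyl oxygen bound to an sp3 (X4) carbon.
The molecule carries 3 separate instances of a hydroxyl group (-OH) meeting every constraint; each maps to a distinct set of atoms, giving 3 matches.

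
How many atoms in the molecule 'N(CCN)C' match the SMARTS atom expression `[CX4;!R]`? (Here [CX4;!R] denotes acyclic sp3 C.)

3

The query [CX4;!R] means: aliphatic carbon with four total connections, not in a ring.
Check the 5 heavy atoms by environment: 3× C (X4, acyclic) → match; 2× N (X3, acyclic) → no.
That gives 3 matching atoms.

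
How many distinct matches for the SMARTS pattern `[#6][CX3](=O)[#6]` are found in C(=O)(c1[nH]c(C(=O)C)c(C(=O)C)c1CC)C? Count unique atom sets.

3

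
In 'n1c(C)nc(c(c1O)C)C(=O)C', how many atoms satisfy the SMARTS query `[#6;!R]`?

The query [#6;!R] means: carbon not in any ring.
Check the 12 heavy atoms by environment: 2× n (aromatic, in 6-ring) → no; 4× c (aromatic, in 6-ring) → no; 4× C (acyclic) → match; 2× O (acyclic) → no.
That gives 4 matching atoms.

4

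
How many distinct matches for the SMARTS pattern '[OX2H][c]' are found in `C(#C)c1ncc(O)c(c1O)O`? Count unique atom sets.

3

[OX2H][c] is the SMARTS for a phenol: a hydroxyl oxygen attached to an aromatic carbon.
The molecule carries 3 separate instances of a hydroxyl group (-OH) meeting every constraint; each maps to a distinct set of atoms, giving 3 matches.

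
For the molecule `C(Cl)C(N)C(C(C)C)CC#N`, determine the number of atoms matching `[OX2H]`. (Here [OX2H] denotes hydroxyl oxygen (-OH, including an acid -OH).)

The query [OX2H] means: aliphatic oxygen with two connections, one of which is H — an -OH oxygen.
Check the 11 heavy atoms by environment: 2× C (H2, X4) → no; 3× C (H1, X4) → no; 1× C (H0, X2) → no; 1× N (H0, X1) → no; 2× C (H3, X4) → no; 1× N (H2, X3) → no; 1× Cl (H0, X1) → no.
No environment satisfies the query, so 0 matching atoms.

0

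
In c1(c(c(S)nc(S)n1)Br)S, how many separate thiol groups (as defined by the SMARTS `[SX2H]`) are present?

3

[SX2H] is the SMARTS for a thiol: an aliphatic sulfur with two connections, one being H.
The molecule carries 3 separate instances of a thiol (-SH) meeting every constraint; each maps to a distinct set of atoms, giving 3 matches.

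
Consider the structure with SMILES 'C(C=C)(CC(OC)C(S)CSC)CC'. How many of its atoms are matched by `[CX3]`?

2

Check the 14 heavy atoms by environment: 9× C (X4) → no; 1× O (X2) → no; 2× S (X2) → no; 2× C (X3) → match.
That gives 2 matching atoms.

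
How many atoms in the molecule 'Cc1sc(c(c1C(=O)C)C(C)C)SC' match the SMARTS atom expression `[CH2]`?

0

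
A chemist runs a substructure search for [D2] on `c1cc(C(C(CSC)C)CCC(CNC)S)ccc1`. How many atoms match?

11

Check the 19 heavy atoms by environment: 4× C (D2) → match; 3× C (D3) → no; 1× c (aromatic, D3) → no; 5× c (aromatic, D2) → match; 1× S (D2) → match; 3× C (D1) → no; 1× S (D1) → no; 1× N (D2) → match.
Summing the matching environments: 4 + 5 + 1 + 1 = 11 matching atoms.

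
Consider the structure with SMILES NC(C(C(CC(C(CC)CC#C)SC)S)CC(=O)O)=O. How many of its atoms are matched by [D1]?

The query [D1] means: atom with exactly one heavy-atom neighbour (degree 1).
Check the 20 heavy atoms by environment: 5× C (D2) → no; 6× C (D3) → no; 3× C (D1) → match; 1× S (D2) → no; 1× S (D1) → match; 3× O (D1) → match; 1× N (D1) → match.
Summing the matching environments: 3 + 1 + 3 + 1 = 8 matching atoms.

8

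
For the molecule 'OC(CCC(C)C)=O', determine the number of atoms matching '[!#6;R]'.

The query [!#6;R] means: non-carbon atom that is part of a ring.
Check the 8 heavy atoms by environment: 6× C (acyclic) → no; 2× O (acyclic) → no.
No environment satisfies the query, so 0 matching atoms.

0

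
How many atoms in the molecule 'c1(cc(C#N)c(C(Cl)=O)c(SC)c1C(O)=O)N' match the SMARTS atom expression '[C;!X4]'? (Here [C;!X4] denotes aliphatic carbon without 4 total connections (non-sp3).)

3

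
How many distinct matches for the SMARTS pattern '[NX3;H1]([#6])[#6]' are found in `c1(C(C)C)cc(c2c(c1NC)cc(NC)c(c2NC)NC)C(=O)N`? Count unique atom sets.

4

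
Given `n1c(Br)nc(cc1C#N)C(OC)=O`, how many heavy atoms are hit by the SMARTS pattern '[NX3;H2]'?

0

The query [NX3;H2] means: aliphatic N with 3 total connections, two of them H — an -NH2 nitrogen (amine or amide).
Check the 13 heavy atoms by environment: 2× n (aromatic, H0, X2) → no; 3× c (aromatic, H0, X3) → no; 1× c (aromatic, H1, X3) → no; 1× C (H0, X2) → no; 1× N (H0, X1) → no; 1× Br (H0, X1) → no; 1× C (H0, X3) → no; 1× O (H0, X1) → no; 1× O (H0, X2) → no; 1× C (H3, X4) → no.
No environment satisfies the query, so 0 matching atoms.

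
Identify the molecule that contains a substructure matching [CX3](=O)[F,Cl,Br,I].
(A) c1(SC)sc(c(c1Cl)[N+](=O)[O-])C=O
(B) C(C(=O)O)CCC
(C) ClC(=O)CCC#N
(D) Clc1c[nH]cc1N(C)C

[CX3](=O)[F,Cl,Br,I] describes a carbonyl carbon bonded to a halogen (an acyl halide).
(A) has a chloro substituent but the Cl is not on a carbonyl carbon.
(B) has a carboxylic acid group (-C(=O)OH) but the carbonyl is bonded to -OH, not to a halogen.
(C) contains an acyl chloride (-C(=O)Cl), which satisfies every atom and bond constraint.
(D) has a chloro substituent but the Cl is not on a carbonyl carbon.
So the answer is (C).

C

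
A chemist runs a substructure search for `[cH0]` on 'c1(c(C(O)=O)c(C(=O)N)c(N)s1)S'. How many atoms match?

The query [cH0] means: aromatic carbon with no attached hydrogen (substituted or ring-fusion).
Check the 13 heavy atoms by environment: 1× s (aromatic, H0) → no; 4× c (aromatic, H0) → match; 2× C (H0) → no; 2× O (H0) → no; 1× O (H1) → no; 2× N (H2) → no; 1× S (H1) → no.
That gives 4 matching atoms.

4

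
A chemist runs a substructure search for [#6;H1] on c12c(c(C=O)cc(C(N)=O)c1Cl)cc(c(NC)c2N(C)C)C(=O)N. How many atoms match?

3

The query [#6;H1] means: any carbon bearing exactly one hydrogen.
Check the 24 heavy atoms by environment: 8× c (aromatic, H0) → no; 2× c (aromatic, H1) → match; 1× N (H1) → no; 3× C (H3) → no; 1× C (H1) → match; 3× O (H0) → no; 1× Cl (H0) → no; 2× C (H0) → no; 2× N (H2) → no; 1× N (H0) → no.
Summing the matching environments: 2 + 1 = 3 matching atoms.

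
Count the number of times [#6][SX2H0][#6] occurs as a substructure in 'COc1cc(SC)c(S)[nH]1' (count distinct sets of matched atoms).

[#6][SX2H0][#6] is the SMARTS for a thioether: an aliphatic sulfur bridging two carbons with no H on the sulfur.
Exactly one fragment in the molecule meets all constraints, giving 1 match.

1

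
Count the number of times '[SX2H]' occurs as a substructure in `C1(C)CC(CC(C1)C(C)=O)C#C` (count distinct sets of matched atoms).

[SX2H] is the SMARTS for a thiol: an aliphatic sulfur with two connections, one being H.
No fragment in the molecule satisfies every constraint, giving 0 matches.

0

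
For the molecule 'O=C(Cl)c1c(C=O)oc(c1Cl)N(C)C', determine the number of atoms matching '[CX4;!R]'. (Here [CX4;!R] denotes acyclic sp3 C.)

2

Check the 14 heavy atoms by environment: 1× o (aromatic, X2, in 5-ring) → no; 4× c (aromatic, X3, in 5-ring) → no; 1× N (X3, acyclic) → no; 2× C (X4, acyclic) → match; 2× C (X3, acyclic) → no; 2× O (X1, acyclic) → no; 2× Cl (X1, acyclic) → no.
That gives 2 matching atoms.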